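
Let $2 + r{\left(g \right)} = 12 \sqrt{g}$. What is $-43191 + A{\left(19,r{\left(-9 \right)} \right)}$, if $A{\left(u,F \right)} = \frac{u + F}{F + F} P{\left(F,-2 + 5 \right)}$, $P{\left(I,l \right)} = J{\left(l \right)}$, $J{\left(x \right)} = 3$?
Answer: $- \frac{56146407}{1300} - \frac{513 i}{650} \approx -43190.0 - 0.78923 i$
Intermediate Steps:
$r{\left(g \right)} = -2 + 12 \sqrt{g}$
$P{\left(I,l \right)} = 3$
$A{\left(u,F \right)} = \frac{3 \left(F + u\right)}{2 F}$ ($A{\left(u,F \right)} = \frac{u + F}{F + F} 3 = \frac{F + u}{2 F} 3 = \frac{3 \left(F + u\right)}{2 F}$)
$-43191 + A{\left(19,r{\left(-9 \right)} \right)} = -43191 + \frac{3 \left(\left(-2 + 12 \sqrt{-9}\right) + 19\right)}{2 \left(-2 + 12 \sqrt{-9}\right)} = -43191 + \frac{3 \left(\left(-2 + 12 \cdot 3 i\right) + 19\right)}{2 \left(-2 + 12 \cdot 3 i\right)} = -43191 + \frac{3 \left(\left(-2 + 36 i\right) + 19\right)}{2 \left(-2 + 36 i\right)} = -43191 + \frac{3 \frac{-2 - 36 i}{1300} \left(17 + 36 i\right)}{2} = -43191 + \frac{3 \left(-2 - 36 i\right) \left(17 + 36 i\right)}{2600}$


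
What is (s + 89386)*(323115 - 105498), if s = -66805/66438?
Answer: 430777222917757/22146 ≈ 1.9452e+10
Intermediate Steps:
s = -66805/66438 (s = -66805*1/66438 = -66805/66438 ≈ -1.0055)
(s + 89386)*(323115 - 105498) = (-66805/66438 + 89386)*(323115 - 105498) = (5938560263/66438)*217617 = 430777222917757/22146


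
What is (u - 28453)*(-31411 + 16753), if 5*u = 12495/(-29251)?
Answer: 12199577858916/29251 ≈ 4.1707e+8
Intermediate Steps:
u = -2499/29251 (u = (12495/(-29251))/5 = (12495*(-1/29251))/5 = (⅕)*(-12495/29251) = -2499/29251 ≈ -0.085433)
(u - 28453)*(-31411 + 16753) = (-2499/29251 - 28453)*(-31411 + 16753) = -832281202/29251*(-14658) = 12199577858916/29251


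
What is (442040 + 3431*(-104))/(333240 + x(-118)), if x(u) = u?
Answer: 42608/166561 ≈ 0.25581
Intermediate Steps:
(442040 + 3431*(-104))/(333240 + x(-118)) = (442040 + 3431*(-104))/(333240 - 118) = (442040 - 356824)/333122 = 85216*(1/333122) = 42608/166561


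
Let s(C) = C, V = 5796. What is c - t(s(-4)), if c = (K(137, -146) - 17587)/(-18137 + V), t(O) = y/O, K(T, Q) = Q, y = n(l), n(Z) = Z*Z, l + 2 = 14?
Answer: 462009/12341 ≈ 37.437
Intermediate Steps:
l = 12 (l = -2 + 14 = 12)
n(Z) = Z²
y = 144 (y = 12² = 144)
t(O) = 144/O
c = 17733/12341 (c = (-146 - 17587)/(-18137 + 5796) = -17733/(-12341) = -17733*(-1/12341) = 17733/12341 ≈ 1.4369)
c - t(s(-4)) = 17733/12341 - 144/(-4) = 17733/12341 - 144*(-1)/4 = 17733/12341 - 1*(-36) = 17733/12341 + 36 = 462009/12341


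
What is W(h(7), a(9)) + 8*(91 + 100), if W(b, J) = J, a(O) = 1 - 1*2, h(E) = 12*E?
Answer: 1527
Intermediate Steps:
a(O) = -1 (a(O) = 1 - 2 = -1)
W(h(7), a(9)) + 8*(91 + 100) = -1 + 8*(91 + 100) = -1 + 8*191 = -1 + 1528 = 1527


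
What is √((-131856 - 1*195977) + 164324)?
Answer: I*√163509 ≈ 404.36*I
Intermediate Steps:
√((-131856 - 1*195977) + 164324) = √((-131856 - 195977) + 164324) = √(-327833 + 164324) = √(-163509) = I*√163509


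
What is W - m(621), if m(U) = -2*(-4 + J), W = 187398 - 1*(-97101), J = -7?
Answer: 284477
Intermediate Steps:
W = 284499 (W = 187398 + 97101 = 284499)
m(U) = 22 (m(U) = -2*(-4 - 7) = -2*(-11) = 22)
W - m(621) = 284499 - 1*22 = 284499 - 22 = 284477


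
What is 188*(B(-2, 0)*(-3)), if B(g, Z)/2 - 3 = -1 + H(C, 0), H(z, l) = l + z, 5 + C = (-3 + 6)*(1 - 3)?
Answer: 10152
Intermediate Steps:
C = -11 (C = -5 + (-3 + 6)*(1 - 3) = -5 + 3*(-2) = -5 - 6 = -11)
B(g, Z) = -18 (B(g, Z) = 6 + 2*(-1 + (0 - 11)) = 6 + 2*(-1 - 11) = 6 + 2*(-12) = 6 - 24 = -18)
188*(B(-2, 0)*(-3)) = 188*(-18*(-3)) = 188*54 = 10152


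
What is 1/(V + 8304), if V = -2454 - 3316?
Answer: 1/2534 ≈ 0.00039463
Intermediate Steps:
V = -5770
1/(V + 8304) = 1/(-5770 + 8304) = 1/2534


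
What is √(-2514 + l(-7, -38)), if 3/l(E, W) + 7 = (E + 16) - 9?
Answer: I*√123207/7 ≈ 50.144*I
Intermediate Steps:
l(E, W) = 3/E (l(E, W) = 3/(-7 + ((E + 16) - 9)) = 3/(-7 + ((16 + E) - 9)) = 3/(-7 + (7 + E)) = 3/E)
√(-2514 + l(-7, -38)) = √(-2514 + 3/(-7)) = √(-2514 + 3*(-⅐)) = √(-2514 - 3/7) = √(-17601/7) = I*√123207/7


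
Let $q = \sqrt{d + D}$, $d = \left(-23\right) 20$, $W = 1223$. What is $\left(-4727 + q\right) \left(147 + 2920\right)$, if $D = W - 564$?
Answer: $-14497709 + 3067 \sqrt{199} \approx -1.4454 \cdot 10^{7}$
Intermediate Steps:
$d = -460$
$D = 659$ ($D = 1223 - 564 = 659$)
$q = \sqrt{199}$ ($q = \sqrt{-460 + 659} = \sqrt{199} \approx 14.107$)
$\left(-4727 + q\right) \left(147 + 2920\right) = \left(-4727 + \sqrt{199}\right) \left(147 + 2920\right) = \left(-4727 + \sqrt{199}\right) 3067 = -14497709 + 3067 \sqrt{199}$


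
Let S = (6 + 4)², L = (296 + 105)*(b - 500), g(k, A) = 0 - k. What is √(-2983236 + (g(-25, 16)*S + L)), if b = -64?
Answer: 10*I*√32069 ≈ 1790.8*I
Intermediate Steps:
g(k, A) = -k
L = -226164 (L = (296 + 105)*(-64 - 500) = 401*(-564) = -226164)
S = 100 (S = 10² = 100)
√(-2983236 + (g(-25, 16)*S + L)) = √(-2983236 + (-1*(-25)*100 - 226164)) = √(-2983236 + (25*100 - 226164)) = √(-2983236 + (2500 - 226164)) = √(-2983236 - 223664) = √(-3206900) = 10*I*√32069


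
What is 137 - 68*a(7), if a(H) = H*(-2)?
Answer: 1089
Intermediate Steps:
a(H) = -2*H
137 - 68*a(7) = 137 - (-136)*7 = 137 - 68*(-14) = 137 + 952 = 1089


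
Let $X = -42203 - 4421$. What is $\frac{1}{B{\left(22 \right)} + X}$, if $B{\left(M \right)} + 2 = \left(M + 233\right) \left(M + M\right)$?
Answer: $- \frac{1}{35406} \approx -2.8244 \cdot 10^{-5}$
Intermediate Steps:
$X = -46624$ ($X = -42203 - 4421 = -46624$)
$B{\left(M \right)} = -2 + 2 M \left(233 + M\right)$ ($B{\left(M \right)} = -2 + \left(M + 233\right) \left(M + M\right) = -2 + \left(233 + M\right) 2 M = -2 + 2 M \left(233 + M\right)$)
$\frac{1}{B{\left(22 \right)} + X} = \frac{1}{\left(-2 + 2 \cdot 22^{2} + 466 \cdot 22\right) - 46624} = \frac{1}{\left(-2 + 2 \cdot 484 + 10252\right) - 46624} = \frac{1}{\left(-2 + 968 + 10252\right) - 46624} = \frac{1}{11218 - 46624} = \frac{1}{-35406} = - \frac{1}{35406}$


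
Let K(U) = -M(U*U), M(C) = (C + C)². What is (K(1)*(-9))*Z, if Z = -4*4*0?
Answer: 0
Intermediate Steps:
Z = 0 (Z = -16*0 = 0)
M(C) = 4*C² (M(C) = (2*C)² = 4*C²)
K(U) = -4*U⁴ (K(U) = -4*(U*U)² = -4*(U²)² = -4*U⁴)
(K(1)*(-9))*Z = (-4*1⁴*(-9))*0 = (-4*1*(-9))*0 = -4*(-9)*0 = 36*0 = 0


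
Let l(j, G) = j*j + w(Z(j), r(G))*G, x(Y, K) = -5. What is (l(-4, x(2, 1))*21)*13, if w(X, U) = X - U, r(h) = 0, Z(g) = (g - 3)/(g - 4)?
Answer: 25389/8 ≈ 3173.6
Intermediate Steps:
Z(g) = (-3 + g)/(-4 + g)
l(j, G) = j² + G*(-3 + j)/(-4 + j) (l(j, G) = j*j + ((-3 + j)/(-4 + j) - 1*0)*G = j² + ((-3 + j)/(-4 + j) + 0)*G = j² + ((-3 + j)/(-4 + j))*G = j² + G*(-3 + j)/(-4 + j))
(l(-4, x(2, 1))*21)*13 = (((-5*(-3 - 4) + (-4)²*(-4 - 4))/(-4 - 4))*21)*13 = (((-5*(-7) + 16*(-8))/(-8))*21)*13 = (-(35 - 128)/8*21)*13 = (-⅛*(-93)*21)*13 = ((93/8)*21)*13 = (1953/8)*13 = 25389/8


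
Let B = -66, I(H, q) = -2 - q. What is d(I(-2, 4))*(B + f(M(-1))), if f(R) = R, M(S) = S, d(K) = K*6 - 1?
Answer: 2479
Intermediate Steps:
d(K) = -1 + 6*K (d(K) = 6*K - 1 = -1 + 6*K)
d(I(-2, 4))*(B + f(M(-1))) = (-1 + 6*(-2 - 1*4))*(-66 - 1) = (-1 + 6*(-2 - 4))*(-67) = (-1 + 6*(-6))*(-67) = (-1 - 36)*(-67) = -37*(-67) = 2479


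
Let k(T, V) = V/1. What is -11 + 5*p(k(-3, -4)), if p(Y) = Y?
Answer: -31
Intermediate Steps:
k(T, V) = V (k(T, V) = V*1 = V)
-11 + 5*p(k(-3, -4)) = -11 + 5*(-4) = -11 - 20 = -31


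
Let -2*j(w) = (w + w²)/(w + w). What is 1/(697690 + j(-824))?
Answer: 4/2791583 ≈ 1.4329e-6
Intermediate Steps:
j(w) = -(w + w²)/(4*w) (j(w) = -(w + w²)/(2*(w + w)) = -(w + w²)/(2*(2*w)) = -(w + w²)*1/(2*w)/2 = -(w + w²)/(4*w))
1/(697690 + j(-824)) = 1/(697690 + (-¼ - ¼*(-824))) = 1/(697690 + (-¼ + 206)) = 1/(697690 + 823/4) = 1/(2791583/4) = 4/2791583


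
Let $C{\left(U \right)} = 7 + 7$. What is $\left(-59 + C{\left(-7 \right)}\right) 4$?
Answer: $-180$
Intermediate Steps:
$C{\left(U \right)} = 14$
$\left(-59 + C{\left(-7 \right)}\right) 4 = \left(-59 + 14\right) 4 = \left(-45\right) 4 = -180$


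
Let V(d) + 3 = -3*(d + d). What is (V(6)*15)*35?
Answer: -20475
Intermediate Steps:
V(d) = -3 - 6*d (V(d) = -3 - 3*(d + d) = -3 - 6*d)
(V(6)*15)*35 = ((-3 - 6*6)*15)*35 = ((-3 - 36)*15)*35 = -39*15*35 = -585*35 = -20475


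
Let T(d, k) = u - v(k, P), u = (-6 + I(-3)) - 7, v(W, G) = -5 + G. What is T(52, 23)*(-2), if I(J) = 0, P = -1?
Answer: 14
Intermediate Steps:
u = -13 (u = (-6 + 0) - 7 = -6 - 7 = -13)
T(d, k) = -7 (T(d, k) = -13 - (-5 - 1) = -13 - 1*(-6) = -13 + 6 = -7)
T(52, 23)*(-2) = -7*(-2) = 14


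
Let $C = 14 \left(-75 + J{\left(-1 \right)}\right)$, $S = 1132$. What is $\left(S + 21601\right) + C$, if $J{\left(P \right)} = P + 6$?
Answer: $21753$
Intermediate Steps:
$J{\left(P \right)} = 6 + P$
$C = -980$ ($C = 14 \left(-75 + \left(6 - 1\right)\right) = 14 \left(-75 + 5\right) = 14 \left(-70\right) = -980$)
$\left(S + 21601\right) + C = \left(1132 + 21601\right) - 980 = 22733 - 980 = 21753$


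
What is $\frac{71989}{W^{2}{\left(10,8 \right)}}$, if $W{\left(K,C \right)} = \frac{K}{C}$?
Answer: $\frac{1151824}{25} \approx 46073.0$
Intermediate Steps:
$\frac{71989}{W^{2}{\left(10,8 \right)}} = \frac{71989}{\left(\frac{10}{8}\right)^{2}} = \frac{71989}{\left(10 \cdot \frac{1}{8}\right)^{2}} = \frac{71989}{\left(\frac{5}{4}\right)^{2}} = \frac{71989}{\frac{25}{16}} = 71989 \cdot \frac{16}{25} = \frac{1151824}{25}$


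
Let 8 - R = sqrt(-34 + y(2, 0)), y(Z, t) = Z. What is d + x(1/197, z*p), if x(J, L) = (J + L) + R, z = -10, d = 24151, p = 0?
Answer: 4759324/197 - 4*I*sqrt(2) ≈ 24159.0 - 5.6569*I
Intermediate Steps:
R = 8 - 4*I*sqrt(2) (R = 8 - sqrt(-34 + 2) = 8 - sqrt(-32) = 8 - 4*I*sqrt(2) ≈ 8.0 - 5.6569*I)
x(J, L) = 8 + J + L - 4*I*sqrt(2) (x(J, L) = (J + L) + (8 - 4*I*sqrt(2)) = 8 + J + L - 4*I*sqrt(2))
d + x(1/197, z*p) = 24151 + (8 + 1/197 - 10*0 - 4*I*sqrt(2)) = 24151 + (8 + 1/197 + 0 - 4*I*sqrt(2)) = 24151 + (1577/197 - 4*I*sqrt(2)) = 4759324/197 - 4*I*sqrt(2)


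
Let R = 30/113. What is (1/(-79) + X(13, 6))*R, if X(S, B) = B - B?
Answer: -30/8927 ≈ -0.0033606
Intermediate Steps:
R = 30/113 (R = 30*(1/113) = 30/113 ≈ 0.26549)
X(S, B) = 0
(1/(-79) + X(13, 6))*R = (1/(-79) + 0)*(30/113) = (-1/79 + 0)*(30/113) = -1/79*30/113 = -30/8927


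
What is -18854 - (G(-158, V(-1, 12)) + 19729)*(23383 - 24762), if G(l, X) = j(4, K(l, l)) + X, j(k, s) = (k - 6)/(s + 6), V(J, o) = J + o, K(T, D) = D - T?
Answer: 81606439/3 ≈ 2.7202e+7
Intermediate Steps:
j(k, s) = (-6 + k)/(6 + s)
G(l, X) = -1/3 + X (G(l, X) = (-6 + 4)/(6 + (l - l)) + X = -2/(6 + 0) + X = -2/6 + X = (1/6)*(-2) + X = -1/3 + X)
-18854 - (G(-158, V(-1, 12)) + 19729)*(23383 - 24762) = -18854 - ((-1/3 + (-1 + 12)) + 19729)*(23383 - 24762) = -18854 - ((-1/3 + 11) + 19729)*(-1379) = -18854 - (32/3 + 19729)*(-1379) = -18854 - 59219*(-1379)/3 = -18854 - 1*(-81663001/3) = -18854 + 81663001/3 = 81606439/3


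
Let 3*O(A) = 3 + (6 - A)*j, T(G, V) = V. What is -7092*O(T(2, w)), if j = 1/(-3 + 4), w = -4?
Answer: -30732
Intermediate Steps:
j = 1 (j = 1/1 = 1)
O(A) = 3 - A/3 (O(A) = (3 + (6 - A)*1)/3 = (3 + (6 - A))/3 = (9 - A)/3 = 3 - A/3)
-7092*O(T(2, w)) = -7092*(3 - ⅓*(-4)) = -7092*(3 + 4/3) = -7092*13/3 = -30732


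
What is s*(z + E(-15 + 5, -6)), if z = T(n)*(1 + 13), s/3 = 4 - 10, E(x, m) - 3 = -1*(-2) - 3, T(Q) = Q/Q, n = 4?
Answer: -288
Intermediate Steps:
T(Q) = 1
E(x, m) = 2 (E(x, m) = 3 + (-1*(-2) - 3) = 3 + (2 - 3) = 3 - 1 = 2)
s = -18 (s = 3*(4 - 10) = 3*(-6) = -18)
z = 14 (z = 1*(1 + 13) = 1*14 = 14)
s*(z + E(-15 + 5, -6)) = -18*(14 + 2) = -18*16 = -288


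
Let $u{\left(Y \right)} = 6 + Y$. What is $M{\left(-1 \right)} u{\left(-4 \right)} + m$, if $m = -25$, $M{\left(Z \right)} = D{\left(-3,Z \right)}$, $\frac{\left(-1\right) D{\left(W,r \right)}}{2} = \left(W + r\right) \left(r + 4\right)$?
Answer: $23$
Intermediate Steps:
$D{\left(W,r \right)} = - 2 \left(4 + r\right) \left(W + r\right)$ ($D{\left(W,r \right)} = - 2 \left(W + r\right) \left(r + 4\right) = - 2 \left(W + r\right) \left(4 + r\right) = - 2 \left(4 + r\right) \left(W + r\right)$)
$M{\left(Z \right)} = 24 - 2 Z - 2 Z^{2}$ ($M{\left(Z \right)} = \left(-8\right) \left(-3\right) - 8 Z - 2 Z^{2} - - 6 Z = 24 - 8 Z - 2 Z^{2} + 6 Z = 24 - 2 Z - 2 Z^{2}$)
$M{\left(-1 \right)} u{\left(-4 \right)} + m = \left(24 - -2 - 2 \left(-1\right)^{2}\right) \left(6 - 4\right) - 25 = \left(24 + 2 - 2\right) 2 - 25 = 24 \cdot 2 - 25 = 48 - 25 = 23$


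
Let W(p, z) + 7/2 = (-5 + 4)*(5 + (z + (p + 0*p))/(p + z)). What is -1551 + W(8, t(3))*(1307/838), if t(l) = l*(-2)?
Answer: -2624309/1676 ≈ -1565.8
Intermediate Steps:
t(l) = -2*l
W(p, z) = -19/2 (W(p, z) = -7/2 + (-5 + 4)*(5 + (z + (p + 0*p))/(p + z)) = -7/2 - (5 + (z + (p + 0))/(p + z)) = -7/2 - (5 + (z + p)/(p + z)) = -7/2 - (5 + (p + z)/(p + z)) = -7/2 - (5 + 1) = -7/2 - 1*6 = -7/2 - 6 = -19/2)
-1551 + W(8, t(3))*(1307/838) = -1551 - 24833/(2*838) = -1551 - 19/2*1307/838 = -1551 - 24833/1676 = -2624309/1676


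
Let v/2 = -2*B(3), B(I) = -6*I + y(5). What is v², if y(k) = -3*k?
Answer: 17424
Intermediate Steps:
B(I) = -15 - 6*I (B(I) = -6*I - 3*5 = -6*I - 15 = -15 - 6*I)
v = 132 (v = 2*(-2*(-15 - 6*3)) = 2*(-2*(-15 - 18)) = 2*(-2*(-33)) = 2*66 = 132)
v² = 132² = 17424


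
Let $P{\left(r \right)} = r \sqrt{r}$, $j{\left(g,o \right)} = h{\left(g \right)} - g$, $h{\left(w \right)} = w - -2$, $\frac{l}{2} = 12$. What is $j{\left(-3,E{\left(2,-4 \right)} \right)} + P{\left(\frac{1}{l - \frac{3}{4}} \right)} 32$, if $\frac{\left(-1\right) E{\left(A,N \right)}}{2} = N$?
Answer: $2 + \frac{256 \sqrt{93}}{8649} \approx 2.2854$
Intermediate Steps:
$l = 24$ ($l = 2 \cdot 12 = 24$)
$h{\left(w \right)} = 2 + w$ ($h{\left(w \right)} = w + 2 = 2 + w$)
$E{\left(A,N \right)} = - 2 N$
$j{\left(g,o \right)} = 2$ ($j{\left(g,o \right)} = \left(2 + g\right) - g = 2$)
$P{\left(r \right)} = r^{\frac{3}{2}}$
$j{\left(-3,E{\left(2,-4 \right)} \right)} + P{\left(\frac{1}{l - \frac{3}{4}} \right)} 32 = 2 + \left(\frac{1}{24 - \frac{3}{4}}\right)^{\frac{3}{2}} \cdot 32 = 2 + \left(\frac{1}{\frac{93}{4}}\right)^{\frac{3}{2}} \cdot 32 = 2 + \left(\frac{4}{93}\right)^{\frac{3}{2}} \cdot 32 = 2 + \frac{8 \sqrt{93}}{8649} \cdot 32 = 2 + \frac{256 \sqrt{93}}{8649}$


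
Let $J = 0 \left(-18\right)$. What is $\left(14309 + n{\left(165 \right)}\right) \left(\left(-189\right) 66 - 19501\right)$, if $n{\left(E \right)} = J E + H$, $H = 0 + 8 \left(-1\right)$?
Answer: $-457274475$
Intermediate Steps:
$H = -8$ ($H = 0 - 8 = -8$)
$J = 0$
$n{\left(E \right)} = -8$ ($n{\left(E \right)} = 0 E - 8 = 0 - 8 = -8$)
$\left(14309 + n{\left(165 \right)}\right) \left(\left(-189\right) 66 - 19501\right) = \left(14309 - 8\right) \left(\left(-189\right) 66 - 19501\right) = 14301 \left(-12474 - 19501\right) = 14301 \left(-31975\right) = -457274475$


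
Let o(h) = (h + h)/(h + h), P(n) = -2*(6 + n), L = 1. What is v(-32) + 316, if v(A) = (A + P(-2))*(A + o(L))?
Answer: 1556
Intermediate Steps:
P(n) = -12 - 2*n
o(h) = 1 (o(h) = (2*h)/((2*h)) = (2*h)*(1/(2*h)) = 1)
v(A) = (1 + A)*(-8 + A) (v(A) = (A + (-12 - 2*(-2)))*(A + 1) = (A + (-12 + 4))*(1 + A) = (A - 8)*(1 + A) = (-8 + A)*(1 + A) = (1 + A)*(-8 + A))
v(-32) + 316 = (-8 + (-32)**2 - 7*(-32)) + 316 = (-8 + 1024 + 224) + 316 = 1240 + 316 = 1556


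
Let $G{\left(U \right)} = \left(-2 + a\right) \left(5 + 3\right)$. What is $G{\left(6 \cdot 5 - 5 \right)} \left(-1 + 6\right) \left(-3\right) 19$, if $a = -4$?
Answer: $13680$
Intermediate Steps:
$G{\left(U \right)} = -48$ ($G{\left(U \right)} = \left(-2 - 4\right) \left(5 + 3\right) = \left(-6\right) 8 = -48$)
$G{\left(6 \cdot 5 - 5 \right)} \left(-1 + 6\right) \left(-3\right) 19 = - 48 \left(-1 + 6\right) \left(-3\right) 19 = - 48 \cdot 5 \left(-3\right) 19 = \left(-48\right) \left(-15\right) 19 = 720 \cdot 19 = 13680$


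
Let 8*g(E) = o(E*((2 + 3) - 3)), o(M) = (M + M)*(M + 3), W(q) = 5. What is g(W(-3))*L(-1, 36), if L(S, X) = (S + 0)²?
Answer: 65/2 ≈ 32.500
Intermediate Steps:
L(S, X) = S²
o(M) = 2*M*(3 + M) (o(M) = (2*M)*(3 + M) = 2*M*(3 + M))
g(E) = E*(3 + 2*E)/2 (g(E) = (2*(E*((2 + 3) - 3))*(3 + E*((2 + 3) - 3)))/8 = (2*(E*(5 - 3))*(3 + E*(5 - 3)))/8 = (2*(E*2)*(3 + E*2))/8 = (2*(2*E)*(3 + 2*E))/8 = (4*E*(3 + 2*E))/8 = E*(3 + 2*E)/2)
g(W(-3))*L(-1, 36) = ((½)*5*(3 + 2*5))*(-1)² = ((½)*5*(3 + 10))*1 = ((½)*5*13)*1 = (65/2)*1 = 65/2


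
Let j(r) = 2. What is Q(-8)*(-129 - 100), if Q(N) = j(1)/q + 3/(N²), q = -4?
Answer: 6641/64 ≈ 103.77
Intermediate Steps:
Q(N) = -½ + 3/N² (Q(N) = 2/(-4) + 3/(N²) = 2*(-¼) + 3/N² = -½ + 3/N²)
Q(-8)*(-129 - 100) = (-½ + 3/(-8)²)*(-129 - 100) = (-½ + 3*(1/64))*(-229) = (-½ + 3/64)*(-229) = -29/64*(-229) = 6641/64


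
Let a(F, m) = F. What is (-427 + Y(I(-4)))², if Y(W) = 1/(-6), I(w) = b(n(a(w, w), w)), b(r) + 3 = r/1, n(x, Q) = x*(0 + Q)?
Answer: 6568969/36 ≈ 1.8247e+5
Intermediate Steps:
n(x, Q) = Q*x (n(x, Q) = x*Q = Q*x)
b(r) = -3 + r (b(r) = -3 + r/1 = -3 + r*1 = -3 + r)
I(w) = -3 + w² (I(w) = -3 + w*w = -3 + w²)
Y(W) = -⅙
(-427 + Y(I(-4)))² = (-427 - ⅙)² = (-2563/6)² = 6568969/36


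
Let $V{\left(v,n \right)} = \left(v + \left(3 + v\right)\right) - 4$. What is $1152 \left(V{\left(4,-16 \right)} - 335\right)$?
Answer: $-377856$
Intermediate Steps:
$V{\left(v,n \right)} = -1 + 2 v$ ($V{\left(v,n \right)} = \left(3 + 2 v\right) - 4 = -1 + 2 v$)
$1152 \left(V{\left(4,-16 \right)} - 335\right) = 1152 \left(\left(-1 + 2 \cdot 4\right) - 335\right) = 1152 \left(\left(-1 + 8\right) - 335\right) = 1152 \left(7 - 335\right) = 1152 \left(-328\right) = -377856$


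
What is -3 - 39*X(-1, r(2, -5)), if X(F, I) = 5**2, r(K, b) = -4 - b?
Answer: -978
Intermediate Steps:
X(F, I) = 25
-3 - 39*X(-1, r(2, -5)) = -3 - 39*25 = -3 - 975 = -978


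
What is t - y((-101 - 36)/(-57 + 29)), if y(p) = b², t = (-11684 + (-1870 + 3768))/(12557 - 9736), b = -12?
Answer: -59430/403 ≈ -147.47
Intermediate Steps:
t = -1398/403 (t = (-11684 + 1898)/2821 = -9786*1/2821 = -1398/403 ≈ -3.4690)
y(p) = 144 (y(p) = (-12)² = 144)
t - y((-101 - 36)/(-57 + 29)) = -1398/403 - 1*144 = -1398/403 - 144 = -59430/403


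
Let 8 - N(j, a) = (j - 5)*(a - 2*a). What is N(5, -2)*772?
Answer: 6176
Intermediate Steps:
N(j, a) = 8 + a*(-5 + j) (N(j, a) = 8 - (j - 5)*(a - 2*a) = 8 - (-5 + j)*(-a) = 8 - (-1)*a*(-5 + j) = 8 + a*(-5 + j))
N(5, -2)*772 = (8 - 5*(-2) - 2*5)*772 = (8 + 10 - 10)*772 = 8*772 = 6176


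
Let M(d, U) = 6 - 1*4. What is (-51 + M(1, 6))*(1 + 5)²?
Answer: -1764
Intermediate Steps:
M(d, U) = 2 (M(d, U) = 6 - 4 = 2)
(-51 + M(1, 6))*(1 + 5)² = (-51 + 2)*(1 + 5)² = -49*6² = -49*36 = -1764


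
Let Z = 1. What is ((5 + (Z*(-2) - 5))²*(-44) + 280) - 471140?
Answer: -471036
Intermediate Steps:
((5 + (Z*(-2) - 5))²*(-44) + 280) - 471140 = ((5 + (1*(-2) - 5))²*(-44) + 280) - 471140 = ((5 + (-2 - 5))²*(-44) + 280) - 471140 = ((5 - 7)²*(-44) + 280) - 471140 = ((-2)²*(-44) + 280) - 471140 = (4*(-44) + 280) - 471140 = (-176 + 280) - 471140 = 104 - 471140 = -471036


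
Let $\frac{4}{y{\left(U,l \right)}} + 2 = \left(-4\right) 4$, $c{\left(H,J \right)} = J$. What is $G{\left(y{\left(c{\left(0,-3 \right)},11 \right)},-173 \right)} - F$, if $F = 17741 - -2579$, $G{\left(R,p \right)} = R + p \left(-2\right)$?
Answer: $- \frac{179768}{9} \approx -19974.0$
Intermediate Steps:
$y{\left(U,l \right)} = - \frac{2}{9}$ ($y{\left(U,l \right)} = \frac{4}{-2 - 16} = \frac{4}{-18} = 4 \left(- \frac{1}{18}\right) = - \frac{2}{9}$)
$G{\left(R,p \right)} = R - 2 p$
$F = 20320$ ($F = 17741 + 2579 = 20320$)
$G{\left(y{\left(c{\left(0,-3 \right)},11 \right)},-173 \right)} - F = \left(- \frac{2}{9} - -346\right) - 20320 = \left(- \frac{2}{9} + 346\right) - 20320 = \frac{3112}{9} - 20320 = - \frac{179768}{9}$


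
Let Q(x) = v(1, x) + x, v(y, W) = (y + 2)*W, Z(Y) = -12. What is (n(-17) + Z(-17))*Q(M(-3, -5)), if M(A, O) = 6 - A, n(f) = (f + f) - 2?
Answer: -1728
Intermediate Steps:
n(f) = -2 + 2*f (n(f) = 2*f - 2 = -2 + 2*f)
v(y, W) = W*(2 + y) (v(y, W) = (2 + y)*W = W*(2 + y))
Q(x) = 4*x (Q(x) = x*(2 + 1) + x = x*3 + x = 3*x + x = 4*x)
(n(-17) + Z(-17))*Q(M(-3, -5)) = ((-2 + 2*(-17)) - 12)*(4*(6 - 1*(-3))) = ((-2 - 34) - 12)*(4*(6 + 3)) = (-36 - 12)*(4*9) = -48*36 = -1728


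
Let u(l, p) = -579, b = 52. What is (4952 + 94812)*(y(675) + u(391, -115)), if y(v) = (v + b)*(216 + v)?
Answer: 64565065992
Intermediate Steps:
y(v) = (52 + v)*(216 + v) (y(v) = (v + 52)*(216 + v) = (52 + v)*(216 + v))
(4952 + 94812)*(y(675) + u(391, -115)) = (4952 + 94812)*((11232 + 675**2 + 268*675) - 579) = 99764*((11232 + 455625 + 180900) - 579) = 99764*(647757 - 579) = 99764*647178 = 64565065992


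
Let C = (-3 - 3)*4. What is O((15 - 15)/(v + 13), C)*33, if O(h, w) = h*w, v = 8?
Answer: 0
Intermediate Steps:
C = -24 (C = -6*4 = -24)
O((15 - 15)/(v + 13), C)*33 = (((15 - 15)/(8 + 13))*(-24))*33 = ((0/21)*(-24))*33 = ((0*(1/21))*(-24))*33 = (0*(-24))*33 = 0*33 = 0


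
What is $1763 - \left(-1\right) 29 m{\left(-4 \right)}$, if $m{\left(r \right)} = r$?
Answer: $1647$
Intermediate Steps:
$1763 - \left(-1\right) 29 m{\left(-4 \right)} = 1763 - \left(-1\right) 29 \left(-4\right) = 1763 - \left(-29\right) \left(-4\right) = 1763 - 116 = 1647$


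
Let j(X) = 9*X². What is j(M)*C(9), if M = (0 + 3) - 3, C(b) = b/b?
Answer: 0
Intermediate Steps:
C(b) = 1
M = 0 (M = 3 - 3 = 0)
j(M)*C(9) = (9*0²)*1 = (9*0)*1 = 0*1 = 0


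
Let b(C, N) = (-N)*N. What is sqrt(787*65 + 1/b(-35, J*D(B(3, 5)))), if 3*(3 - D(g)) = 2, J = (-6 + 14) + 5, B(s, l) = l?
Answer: sqrt(423614546)/91 ≈ 226.17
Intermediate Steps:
J = 13 (J = 8 + 5 = 13)
D(g) = 7/3 (D(g) = 3 - 1/3*2 = 3 - 2/3 = 7/3)
b(C, N) = -N**2
sqrt(787*65 + 1/b(-35, J*D(B(3, 5)))) = sqrt(787*65 + 1/(-(13*(7/3))**2)) = sqrt(51155 + 1/(-(91/3)**2)) = sqrt(51155 + 1/(-1*8281/9)) = sqrt(51155 + 1/(-8281/9)) = sqrt(51155 - 9/8281) = sqrt(423614546/8281) = sqrt(423614546)/91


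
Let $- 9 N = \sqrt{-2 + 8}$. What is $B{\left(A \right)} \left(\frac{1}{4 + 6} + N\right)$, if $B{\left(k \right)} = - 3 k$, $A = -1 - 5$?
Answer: $\frac{9}{5} - 2 \sqrt{6} \approx -3.099$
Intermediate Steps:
$A = -6$ ($A = -1 - 5 = -6$)
$N = - \frac{\sqrt{6}}{9}$ ($N = - \frac{\sqrt{-2 + 8}}{9} = - \frac{\sqrt{6}}{9} \approx -0.27217$)
$B{\left(A \right)} \left(\frac{1}{4 + 6} + N\right) = \left(-3\right) \left(-6\right) \left(\frac{1}{4 + 6} - \frac{\sqrt{6}}{9}\right) = 18 \left(\frac{1}{10} - \frac{\sqrt{6}}{9}\right) = \frac{9}{5} - 2 \sqrt{6}$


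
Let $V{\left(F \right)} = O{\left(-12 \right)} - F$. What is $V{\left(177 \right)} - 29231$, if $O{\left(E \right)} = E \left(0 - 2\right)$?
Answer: $-29384$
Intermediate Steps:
$O{\left(E \right)} = - 2 E$ ($O{\left(E \right)} = E \left(-2\right) = - 2 E$)
$V{\left(F \right)} = 24 - F$ ($V{\left(F \right)} = \left(-2\right) \left(-12\right) - F = 24 - F$)
$V{\left(177 \right)} - 29231 = \left(24 - 177\right) - 29231 = -153 - 29231 = -29384$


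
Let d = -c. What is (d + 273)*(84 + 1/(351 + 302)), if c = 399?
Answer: -6911478/653 ≈ -10584.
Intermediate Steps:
d = -399 (d = -1*399 = -399)
(d + 273)*(84 + 1/(351 + 302)) = (-399 + 273)*(84 + 1/(351 + 302)) = -126*(84 + 1/653) = -126*54853/653 = -6911478/653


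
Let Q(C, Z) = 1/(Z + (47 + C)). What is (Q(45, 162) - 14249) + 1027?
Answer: -3358387/254 ≈ -13222.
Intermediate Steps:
Q(C, Z) = 1/(47 + C + Z)
(Q(45, 162) - 14249) + 1027 = (1/(47 + 45 + 162) - 14249) + 1027 = (1/254 - 14249) + 1027 = -3619245/254 + 1027 = -3358387/254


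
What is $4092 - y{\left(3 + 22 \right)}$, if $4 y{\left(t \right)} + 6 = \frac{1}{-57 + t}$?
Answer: $\frac{523969}{128} \approx 4093.5$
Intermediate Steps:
$y{\left(t \right)} = - \frac{3}{2} + \frac{1}{4 \left(-57 + t\right)}$
$4092 - y{\left(3 + 22 \right)} = 4092 - \frac{343 - 6 \left(3 + 22\right)}{4 \left(-57 + \left(3 + 22\right)\right)} = 4092 - \frac{343 - 150}{4 \left(-57 + 25\right)} = 4092 - \frac{343 - 150}{4 \left(-32\right)} = 4092 - \frac{1}{4} \left(- \frac{1}{32}\right) 193 = 4092 - - \frac{193}{128} = 4092 + \frac{193}{128} = \frac{523969}{128}$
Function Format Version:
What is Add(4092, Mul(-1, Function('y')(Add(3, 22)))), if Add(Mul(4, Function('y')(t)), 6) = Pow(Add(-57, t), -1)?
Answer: Rational(523969, 128) ≈ 4093.5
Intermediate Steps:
Function('y')(t) = Add(Rational(-3, 2), Mul(Rational(1, 4), Pow(Add(-57, t), -1)))
Add(4092, Mul(-1, Function('y')(Add(3, 22)))) = Add(4092, Mul(-1, Mul(Rational(1, 4), Pow(Add(-57, Add(3, 22)), -1), Add(343, Mul(-6, Add(3, 22)))))) = Add(4092, Mul(-1, Mul(Rational(1, 4), Pow(Add(-57, 25), -1), Add(343, Mul(-6, 25))))) = Add(4092, Mul(-1, Mul(Rational(1, 4), Pow(-32, -1), Add(343, -150)))) = Add(4092, Mul(-1, Mul(Rational(1, 4), Rational(-1, 32), 193))) = Add(4092, Mul(-1, Rational(-193, 128))) = Add(4092, Rational(193, 128)) = Rational(523969, 128)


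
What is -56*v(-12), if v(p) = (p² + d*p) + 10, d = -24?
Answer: -24752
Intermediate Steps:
v(p) = 10 + p² - 24*p (v(p) = (p² - 24*p) + 10 = 10 + p² - 24*p)
-56*v(-12) = -56*(10 + (-12)² - 24*(-12)) = -56*(10 + 144 + 288) = -56*442 = -24752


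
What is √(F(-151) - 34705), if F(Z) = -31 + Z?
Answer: I*√34887 ≈ 186.78*I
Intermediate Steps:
√(F(-151) - 34705) = √((-31 - 151) - 34705) = √(-182 - 34705) = √(-34887) = I*√34887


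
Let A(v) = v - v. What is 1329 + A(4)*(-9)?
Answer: 1329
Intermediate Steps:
A(v) = 0
1329 + A(4)*(-9) = 1329 + 0*(-9) = 1329 + 0 = 1329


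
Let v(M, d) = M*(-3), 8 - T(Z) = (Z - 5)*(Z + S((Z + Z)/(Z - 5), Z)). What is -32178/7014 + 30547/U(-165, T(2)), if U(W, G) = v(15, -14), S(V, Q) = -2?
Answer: -35950778/52605 ≈ -683.41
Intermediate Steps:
T(Z) = 8 - (-5 + Z)*(-2 + Z) (T(Z) = 8 - (Z - 5)*(Z - 2) = 8 - (-5 + Z)*(-2 + Z))
v(M, d) = -3*M
U(W, G) = -45 (U(W, G) = -3*15 = -45)
-32178/7014 + 30547/U(-165, T(2)) = -32178/7014 + 30547/(-45) = -32178*1/7014 + 30547*(-1/45) = -5363/1169 - 30547/45 = -35950778/52605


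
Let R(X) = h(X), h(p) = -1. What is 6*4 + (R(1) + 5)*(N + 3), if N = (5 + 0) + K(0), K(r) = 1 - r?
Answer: 60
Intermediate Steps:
R(X) = -1
N = 6 (N = (5 + 0) + (1 - 1*0) = 5 + (1 + 0) = 5 + 1 = 6)
6*4 + (R(1) + 5)*(N + 3) = 6*4 + (-1 + 5)*(6 + 3) = 24 + 4*9 = 24 + 36 = 60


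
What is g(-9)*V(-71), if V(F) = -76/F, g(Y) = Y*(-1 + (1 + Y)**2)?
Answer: -43092/71 ≈ -606.93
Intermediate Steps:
g(-9)*V(-71) = ((-9)**2*(2 - 9))*(-76/(-71)) = (81*(-7))*(-76*(-1/71)) = -567*76/71 = -43092/71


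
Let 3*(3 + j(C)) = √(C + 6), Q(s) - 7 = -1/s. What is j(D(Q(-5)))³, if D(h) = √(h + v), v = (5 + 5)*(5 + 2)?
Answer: -(45 - √5*√(30 + √1930))³/3375 ≈ -5.0728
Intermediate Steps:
Q(s) = 7 - 1/s
v = 70 (v = 10*7 = 70)
D(h) = √(70 + h) (D(h) = √(h + 70) = √(70 + h))
j(C) = -3 + √(6 + C)/3 (j(C) = -3 + √(C + 6)/3 = -3 + √(6 + C)/3)
j(D(Q(-5)))³ = (-3 + √(6 + √(70 + (7 - 1/(-5))))/3)³ = (-3 + √(6 + √(70 + (7 - 1*(-⅕))))/3)³ = (-3 + √(6 + √(70 + (7 + ⅕)))/3)³ = (-3 + √(6 + √(70 + 36/5))/3)³ = (-3 + √(6 + √(386/5))/3)³ = (-3 + √(6 + √1930/5)/3)³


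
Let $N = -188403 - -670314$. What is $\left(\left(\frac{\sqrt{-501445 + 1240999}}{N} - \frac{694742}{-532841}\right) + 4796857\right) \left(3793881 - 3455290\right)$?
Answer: $\frac{865425992112210089}{532841} + \frac{338591 \sqrt{739554}}{481911} \approx 1.6242 \cdot 10^{12}$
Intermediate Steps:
$N = 481911$ ($N = -188403 + 670314 = 481911$)
$\left(\left(\frac{\sqrt{-501445 + 1240999}}{N} - \frac{694742}{-532841}\right) + 4796857\right) \left(3793881 - 3455290\right) = \left(\left(\frac{\sqrt{-501445 + 1240999}}{481911} - \frac{694742}{-532841}\right) + 4796857\right) \left(3793881 - 3455290\right) = \left(\left(\sqrt{739554} \cdot \frac{1}{481911} - - \frac{694742}{532841}\right) + 4796857\right) 338591 = \left(\left(\frac{\sqrt{739554}}{481911} + \frac{694742}{532841}\right) + 4796857\right) 338591 = \left(\left(\frac{694742}{532841} + \frac{\sqrt{739554}}{481911}\right) + 4796857\right) 338591 = \left(\frac{2555962775479}{532841} + \frac{\sqrt{739554}}{481911}\right) 338591 = \frac{865425992112210089}{532841} + \frac{338591 \sqrt{739554}}{481911}$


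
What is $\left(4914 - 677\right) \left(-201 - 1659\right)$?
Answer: $-7880820$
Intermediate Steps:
$\left(4914 - 677\right) \left(-201 - 1659\right) = 4237 \left(-201 + \left(-2320 + 661\right)\right) = 4237 \left(-201 - 1659\right) = 4237 \left(-1860\right) = -7880820$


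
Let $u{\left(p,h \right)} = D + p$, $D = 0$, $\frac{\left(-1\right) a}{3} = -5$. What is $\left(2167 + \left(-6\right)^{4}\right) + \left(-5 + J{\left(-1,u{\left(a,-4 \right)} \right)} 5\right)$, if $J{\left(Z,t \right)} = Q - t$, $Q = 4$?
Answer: $3403$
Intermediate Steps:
$a = 15$ ($a = \left(-3\right) \left(-5\right) = 15$)
$u{\left(p,h \right)} = p$ ($u{\left(p,h \right)} = 0 + p = p$)
$J{\left(Z,t \right)} = 4 - t$
$\left(2167 + \left(-6\right)^{4}\right) + \left(-5 + J{\left(-1,u{\left(a,-4 \right)} \right)} 5\right) = \left(2167 + \left(-6\right)^{4}\right) + \left(-5 + \left(4 - 15\right) 5\right) = \left(2167 + 1296\right) + \left(-5 + \left(4 - 15\right) 5\right) = 3463 - 60 = 3403$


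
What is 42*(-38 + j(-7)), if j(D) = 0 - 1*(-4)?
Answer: -1428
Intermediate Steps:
j(D) = 4 (j(D) = 0 + 4 = 4)
42*(-38 + j(-7)) = 42*(-38 + 4) = 42*(-34) = -1428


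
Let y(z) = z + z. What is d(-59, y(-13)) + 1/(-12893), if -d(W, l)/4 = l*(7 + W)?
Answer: -69725345/12893 ≈ -5408.0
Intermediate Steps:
y(z) = 2*z
d(W, l) = -4*l*(7 + W)
d(-59, y(-13)) + 1/(-12893) = -4*2*(-13)*(7 - 59) + 1/(-12893) = -4*(-26)*(-52) - 1/12893 = -5408 - 1/12893 = -69725345/12893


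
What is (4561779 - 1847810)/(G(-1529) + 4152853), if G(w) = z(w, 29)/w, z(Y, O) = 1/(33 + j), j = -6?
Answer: 112040782227/171442230398 ≈ 0.65352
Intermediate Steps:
z(Y, O) = 1/27 (z(Y, O) = 1/(33 - 6) = 1/27)
G(w) = 1/(27*w)
(4561779 - 1847810)/(G(-1529) + 4152853) = (4561779 - 1847810)/((1/27)/(-1529) + 4152853) = 2713969/((1/27)*(-1/1529) + 4152853) = 2713969/(-1/41283 + 4152853) = 2713969/(171442230398/41283) = 2713969*(41283/171442230398) = 112040782227/171442230398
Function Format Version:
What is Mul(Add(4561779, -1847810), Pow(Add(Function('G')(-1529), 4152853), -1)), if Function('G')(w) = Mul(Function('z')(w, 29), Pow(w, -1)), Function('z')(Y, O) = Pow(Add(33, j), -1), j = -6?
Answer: Rational(112040782227, 171442230398) ≈ 0.65352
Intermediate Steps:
Function('z')(Y, O) = Rational(1, 27) (Function('z')(Y, O) = Pow(Add(33, -6), -1) = Pow(27, -1) = Rational(1, 27))
Function('G')(w) = Mul(Rational(1, 27), Pow(w, -1))
Mul(Add(4561779, -1847810), Pow(Add(Function('G')(-1529), 4152853), -1)) = Mul(Add(4561779, -1847810), Pow(Add(Mul(Rational(1, 27), Pow(-1529, -1)), 4152853), -1)) = Mul(2713969, Pow(Add(Mul(Rational(1, 27), Rational(-1, 1529)), 4152853), -1)) = Mul(2713969, Pow(Add(Rational(-1, 41283), 4152853), -1)) = Mul(2713969, Pow(Rational(171442230398, 41283), -1)) = Mul(2713969, Rational(41283, 171442230398)) = Rational(112040782227, 171442230398)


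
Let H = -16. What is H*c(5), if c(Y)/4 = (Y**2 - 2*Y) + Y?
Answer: -1280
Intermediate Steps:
c(Y) = -4*Y + 4*Y**2 (c(Y) = 4*((Y**2 - 2*Y) + Y) = 4*(Y**2 - Y) = -4*Y + 4*Y**2)
H*c(5) = -64*5*(-1 + 5) = -64*5*4 = -16*80 = -1280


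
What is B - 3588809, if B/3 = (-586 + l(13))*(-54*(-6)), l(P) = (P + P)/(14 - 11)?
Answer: -4149977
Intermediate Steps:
l(P) = 2*P/3 (l(P) = (2*P)/3 = (2*P)*(⅓) = 2*P/3)
B = -561168 (B = 3*((-586 + (⅔)*13)*(-54*(-6))) = 3*((-586 + 26/3)*324) = 3*(-1732/3*324) = 3*(-187056) = -561168)
B - 3588809 = -561168 - 3588809 = -4149977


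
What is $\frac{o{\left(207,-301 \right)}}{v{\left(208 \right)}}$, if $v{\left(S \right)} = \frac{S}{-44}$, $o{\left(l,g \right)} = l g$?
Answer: $\frac{685377}{52} \approx 13180.0$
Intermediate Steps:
$o{\left(l,g \right)} = g l$
$v{\left(S \right)} = - \frac{S}{44}$ ($v{\left(S \right)} = S \left(- \frac{1}{44}\right) = - \frac{S}{44}$)
$\frac{o{\left(207,-301 \right)}}{v{\left(208 \right)}} = \frac{\left(-301\right) 207}{\left(- \frac{1}{44}\right) 208} = - \frac{62307}{- \frac{52}{11}} = \left(-62307\right) \left(- \frac{11}{52}\right) = \frac{685377}{52}$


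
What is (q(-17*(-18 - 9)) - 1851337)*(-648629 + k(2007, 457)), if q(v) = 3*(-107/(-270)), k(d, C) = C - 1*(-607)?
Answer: 7193161647133/6 ≈ 1.1989e+12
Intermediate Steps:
k(d, C) = 607 + C (k(d, C) = C + 607 = 607 + C)
q(v) = 107/90 (q(v) = 3*(-107*(-1/270)) = 3*(107/270) = 107/90)
(q(-17*(-18 - 9)) - 1851337)*(-648629 + k(2007, 457)) = (107/90 - 1851337)*(-648629 + (607 + 457)) = -166620223*(-648629 + 1064)/90 = -166620223/90*(-647565) = 7193161647133/6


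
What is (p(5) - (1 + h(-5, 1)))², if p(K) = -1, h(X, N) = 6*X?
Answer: 784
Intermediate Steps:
(p(5) - (1 + h(-5, 1)))² = (-1 - (1 + 6*(-5)))² = (-1 - (1 - 30))² = (-1 - 1*(-29))² = (-1 + 29)² = 28² = 784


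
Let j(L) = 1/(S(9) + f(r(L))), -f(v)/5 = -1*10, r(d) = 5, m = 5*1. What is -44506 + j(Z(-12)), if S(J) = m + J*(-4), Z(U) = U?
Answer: -845613/19 ≈ -44506.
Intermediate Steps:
m = 5
f(v) = 50 (f(v) = -(-5)*10 = -5*(-10) = 50)
S(J) = 5 - 4*J (S(J) = 5 + J*(-4) = 5 - 4*J)
j(L) = 1/19 (j(L) = 1/((5 - 4*9) + 50) = 1/((5 - 36) + 50) = 1/(-31 + 50) = 1/19)
-44506 + j(Z(-12)) = -44506 + 1/19 = -845613/19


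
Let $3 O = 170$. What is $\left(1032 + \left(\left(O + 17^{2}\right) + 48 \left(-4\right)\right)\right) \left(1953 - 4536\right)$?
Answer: $-3062577$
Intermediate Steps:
$O = \frac{170}{3}$ ($O = \frac{1}{3} \cdot 170 = \frac{170}{3} \approx 56.667$)
$\left(1032 + \left(\left(O + 17^{2}\right) + 48 \left(-4\right)\right)\right) \left(1953 - 4536\right) = \left(1032 + \left(\left(\frac{170}{3} + 17^{2}\right) + 48 \left(-4\right)\right)\right) \left(1953 - 4536\right) = \left(1032 + \left(\left(\frac{170}{3} + 289\right) - 192\right)\right) \left(-2583\right) = \left(1032 + \left(\frac{1037}{3} - 192\right)\right) \left(-2583\right) = \left(1032 + \frac{461}{3}\right) \left(-2583\right) = \frac{3557}{3} \left(-2583\right) = -3062577$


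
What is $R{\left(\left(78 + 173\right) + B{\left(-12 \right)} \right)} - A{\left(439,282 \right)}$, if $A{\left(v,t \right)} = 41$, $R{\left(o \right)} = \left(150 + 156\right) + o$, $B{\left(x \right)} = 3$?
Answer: $519$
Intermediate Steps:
$R{\left(o \right)} = 306 + o$
$R{\left(\left(78 + 173\right) + B{\left(-12 \right)} \right)} - A{\left(439,282 \right)} = \left(306 + \left(\left(78 + 173\right) + 3\right)\right) - 41 = \left(306 + \left(251 + 3\right)\right) - 41 = \left(306 + 254\right) - 41 = 560 - 41 = 519$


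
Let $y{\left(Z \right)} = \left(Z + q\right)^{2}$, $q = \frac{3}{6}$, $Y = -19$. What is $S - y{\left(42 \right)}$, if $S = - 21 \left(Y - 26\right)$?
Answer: $- \frac{3445}{4} \approx -861.25$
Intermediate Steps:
$q = \frac{1}{2}$ ($q = 3 \cdot \frac{1}{6} = \frac{1}{2} \approx 0.5$)
$S = 945$ ($S = - 21 \left(-19 - 26\right) = \left(-21\right) \left(-45\right) = 945$)
$y{\left(Z \right)} = \left(\frac{1}{2} + Z\right)^{2}$ ($y{\left(Z \right)} = \left(Z + \frac{1}{2}\right)^{2} = \left(\frac{1}{2} + Z\right)^{2}$)
$S - y{\left(42 \right)} = 945 - \frac{\left(1 + 2 \cdot 42\right)^{2}}{4} = 945 - \frac{\left(1 + 84\right)^{2}}{4} = 945 - \frac{85^{2}}{4} = 945 - \frac{1}{4} \cdot 7225 = 945 - \frac{7225}{4} = - \frac{3445}{4}$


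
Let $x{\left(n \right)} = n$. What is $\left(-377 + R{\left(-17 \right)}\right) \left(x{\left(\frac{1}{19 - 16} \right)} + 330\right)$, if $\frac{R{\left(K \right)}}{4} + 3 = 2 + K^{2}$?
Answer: $\frac{768025}{3} \approx 2.5601 \cdot 10^{5}$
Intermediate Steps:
$R{\left(K \right)} = -4 + 4 K^{2}$ ($R{\left(K \right)} = -12 + 4 \left(2 + K^{2}\right) = -12 + \left(8 + 4 K^{2}\right) = -4 + 4 K^{2}$)
$\left(-377 + R{\left(-17 \right)}\right) \left(x{\left(\frac{1}{19 - 16} \right)} + 330\right) = \left(-377 - \left(4 - 4 \left(-17\right)^{2}\right)\right) \left(\frac{1}{19 - 16} + 330\right) = \left(-377 + \left(-4 + 4 \cdot 289\right)\right) \left(\frac{1}{3} + 330\right) = \left(-377 + \left(-4 + 1156\right)\right) \left(\frac{1}{3} + 330\right) = \left(-377 + 1152\right) \frac{991}{3} = 775 \cdot \frac{991}{3} = \frac{768025}{3}$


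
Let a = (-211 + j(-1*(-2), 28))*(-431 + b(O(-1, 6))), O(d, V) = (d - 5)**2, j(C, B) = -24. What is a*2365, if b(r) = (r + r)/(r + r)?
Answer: 238983250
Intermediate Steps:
O(d, V) = (-5 + d)**2
b(r) = 1 (b(r) = (2*r)/((2*r)) = (2*r)*(1/(2*r)) = 1)
a = 101050 (a = (-211 - 24)*(-431 + 1) = -235*(-430) = 101050)
a*2365 = 101050*2365 = 238983250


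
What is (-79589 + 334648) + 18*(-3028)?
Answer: 200555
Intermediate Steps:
(-79589 + 334648) + 18*(-3028) = 255059 - 54504 = 200555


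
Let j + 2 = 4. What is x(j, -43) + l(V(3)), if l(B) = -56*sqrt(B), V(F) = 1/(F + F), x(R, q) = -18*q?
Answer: 774 - 28*sqrt(6)/3 ≈ 751.14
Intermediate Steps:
j = 2 (j = -2 + 4 = 2)
V(F) = 1/(2*F)
x(j, -43) + l(V(3)) = -18*(-43) - 56*sqrt(6)/6 = 774 - 56*sqrt(6)/6 = 774 - 28*sqrt(6)/3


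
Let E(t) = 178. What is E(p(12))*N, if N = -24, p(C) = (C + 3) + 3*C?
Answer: -4272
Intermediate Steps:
p(C) = 3 + 4*C (p(C) = (3 + C) + 3*C = 3 + 4*C)
E(p(12))*N = 178*(-24) = -4272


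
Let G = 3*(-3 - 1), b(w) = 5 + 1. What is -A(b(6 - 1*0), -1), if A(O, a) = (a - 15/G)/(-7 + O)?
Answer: ¼ ≈ 0.25000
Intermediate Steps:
b(w) = 6
G = -12 (G = 3*(-4) = -12)
A(O, a) = (5/4 + a)/(-7 + O) (A(O, a) = (a - 15/(-12))/(-7 + O) = (a - 15*(-1/12))/(-7 + O) = (a + 5/4)/(-7 + O) = (5/4 + a)/(-7 + O))
-A(b(6 - 1*0), -1) = -(5/4 - 1)/(-7 + 6) = -1/((-1)*4) = -(-1)/4 = -1*(-¼) = ¼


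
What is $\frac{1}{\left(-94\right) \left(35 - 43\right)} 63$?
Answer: $\frac{63}{752} \approx 0.083777$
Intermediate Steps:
$\frac{1}{\left(-94\right) \left(35 - 43\right)} 63 = - \frac{1}{94 \left(-8\right)} 63 = \left(- \frac{1}{94}\right) \left(- \frac{1}{8}\right) 63 = \frac{1}{752} \cdot 63 = \frac{63}{752}$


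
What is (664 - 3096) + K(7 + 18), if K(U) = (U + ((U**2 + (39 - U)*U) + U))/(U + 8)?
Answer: -79231/33 ≈ -2400.9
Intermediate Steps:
K(U) = (U**2 + 2*U + U*(39 - U))/(8 + U) (K(U) = (U + ((U**2 + U*(39 - U)) + U))/(8 + U) = (U + (U + U**2 + U*(39 - U)))/(8 + U) = (U**2 + 2*U + U*(39 - U))/(8 + U))
(664 - 3096) + K(7 + 18) = (664 - 3096) + 41*(7 + 18)/(8 + (7 + 18)) = -2432 + 41*25/(8 + 25) = -2432 + 41*25/33 = -2432 + 41*25*(1/33) = -2432 + 1025/33 = -79231/33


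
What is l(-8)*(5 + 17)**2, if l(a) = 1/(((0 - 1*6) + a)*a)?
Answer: 121/28 ≈ 4.3214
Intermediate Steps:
l(a) = 1/(a*(-6 + a)) (l(a) = 1/(((0 - 6) + a)*a) = 1/((-6 + a)*a) = 1/(a*(-6 + a)))
l(-8)*(5 + 17)**2 = (1/((-8)*(-6 - 8)))*(5 + 17)**2 = -1/8/(-14)*22**2 = -1/8*(-1/14)*484 = (1/112)*484 = 121/28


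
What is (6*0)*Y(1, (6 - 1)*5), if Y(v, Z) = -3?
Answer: 0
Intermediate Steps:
(6*0)*Y(1, (6 - 1)*5) = (6*0)*(-3) = 0*(-3) = 0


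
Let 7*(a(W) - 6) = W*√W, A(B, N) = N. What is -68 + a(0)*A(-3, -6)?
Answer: -104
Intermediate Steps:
a(W) = 6 + W^(3/2)/7 (a(W) = 6 + (W*√W)/7 = 6 + W^(3/2)/7)
-68 + a(0)*A(-3, -6) = -68 + (6 + 0^(3/2)/7)*(-6) = -68 + (6 + (⅐)*0)*(-6) = -68 + (6 + 0)*(-6) = -68 + 6*(-6) = -68 - 36 = -104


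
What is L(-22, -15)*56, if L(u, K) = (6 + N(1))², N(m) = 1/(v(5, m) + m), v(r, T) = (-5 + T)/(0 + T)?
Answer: 16184/9 ≈ 1798.2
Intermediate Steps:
v(r, T) = (-5 + T)/T
N(m) = 1/(m + (-5 + m)/m) (N(m) = 1/((-5 + m)/m + m) = 1/(m + (-5 + m)/m))
L(u, K) = 289/9 (L(u, K) = (6 + 1/(-5 + 1 + 1²))² = (6 + 1/(-5 + 1 + 1))² = (6 + 1/(-3))² = (6 + 1*(-⅓))² = (6 - ⅓)² = (17/3)² = 289/9)
L(-22, -15)*56 = (289/9)*56 = 16184/9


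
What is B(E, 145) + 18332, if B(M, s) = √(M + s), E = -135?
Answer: 18332 + √10 ≈ 18335.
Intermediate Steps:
B(E, 145) + 18332 = √(-135 + 145) + 18332 = √10 + 18332 = 18332 + √10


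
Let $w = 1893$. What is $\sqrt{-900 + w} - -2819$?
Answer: $2819 + \sqrt{993} \approx 2850.5$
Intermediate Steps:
$\sqrt{-900 + w} - -2819 = \sqrt{-900 + 1893} - -2819 = \sqrt{993} + 2819 = 2819 + \sqrt{993}$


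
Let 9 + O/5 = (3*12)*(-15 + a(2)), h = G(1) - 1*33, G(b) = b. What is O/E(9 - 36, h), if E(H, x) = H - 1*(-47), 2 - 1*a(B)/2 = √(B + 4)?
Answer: -405/4 - 18*√6 ≈ -145.34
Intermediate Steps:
a(B) = 4 - 2*√(4 + B) (a(B) = 4 - 2*√(B + 4) = 4 - 2*√(4 + B))
h = -32 (h = 1 - 1*33 = 1 - 33 = -32)
E(H, x) = 47 + H (E(H, x) = H + 47 = 47 + H)
O = -2025 - 360*√6 (O = -45 + 5*((3*12)*(-15 + (4 - 2*√(4 + 2)))) = -45 + 5*(36*(-15 + (4 - 2*√6))) = -45 + 5*(36*(-11 - 2*√6)) = -45 + 5*(-396 - 72*√6) = -45 + (-1980 - 360*√6) = -2025 - 360*√6 ≈ -2906.8)
O/E(9 - 36, h) = (-2025 - 360*√6)/(47 + (9 - 36)) = (-2025 - 360*√6)/(47 - 27) = (-2025 - 360*√6)/20 = (-2025 - 360*√6)*(1/20) = -405/4 - 18*√6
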